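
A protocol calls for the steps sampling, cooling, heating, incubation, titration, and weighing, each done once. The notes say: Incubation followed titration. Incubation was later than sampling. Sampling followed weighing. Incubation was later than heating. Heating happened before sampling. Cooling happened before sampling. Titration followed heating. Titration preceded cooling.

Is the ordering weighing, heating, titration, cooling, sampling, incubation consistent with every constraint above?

Check each stated constraint against the proposed order — e.g. weighing is ahead of sampling; heating is ahead of incubation. Every pair is in the required order; nothing is violated.

yes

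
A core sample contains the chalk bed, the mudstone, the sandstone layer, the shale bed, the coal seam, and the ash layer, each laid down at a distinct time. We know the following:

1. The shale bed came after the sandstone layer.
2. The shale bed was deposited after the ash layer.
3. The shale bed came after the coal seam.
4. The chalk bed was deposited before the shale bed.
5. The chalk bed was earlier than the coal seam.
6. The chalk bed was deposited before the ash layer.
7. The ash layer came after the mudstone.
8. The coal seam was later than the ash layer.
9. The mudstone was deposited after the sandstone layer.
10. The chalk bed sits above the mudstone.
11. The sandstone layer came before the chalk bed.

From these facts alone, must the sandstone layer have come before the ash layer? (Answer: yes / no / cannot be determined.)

Chain the constraints: the sandstone layer → the mudstone → the ash layer. Each link is directly stated, so the sandstone layer comes before the ash layer.

yes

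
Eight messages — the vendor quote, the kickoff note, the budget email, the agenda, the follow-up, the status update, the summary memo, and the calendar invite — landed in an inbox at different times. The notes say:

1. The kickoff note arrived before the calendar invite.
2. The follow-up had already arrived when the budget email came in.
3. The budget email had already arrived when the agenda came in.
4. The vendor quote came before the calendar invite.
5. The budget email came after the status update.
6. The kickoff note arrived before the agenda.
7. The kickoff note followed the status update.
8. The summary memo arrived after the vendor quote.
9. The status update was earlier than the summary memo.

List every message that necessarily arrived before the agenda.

the budget email, the follow-up, the kickoff note, the status update

Directly stated before the agenda: the budget email and the kickoff note.
The follow-up reaches the agenda via the follow-up → the budget email → the agenda.
The status update reaches the agenda via the status update → the kickoff note → the agenda.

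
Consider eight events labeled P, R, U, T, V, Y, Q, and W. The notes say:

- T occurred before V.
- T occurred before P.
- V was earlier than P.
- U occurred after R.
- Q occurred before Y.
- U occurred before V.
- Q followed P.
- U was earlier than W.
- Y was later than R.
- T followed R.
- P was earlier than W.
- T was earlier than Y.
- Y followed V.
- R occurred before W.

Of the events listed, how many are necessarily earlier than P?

Directly stated before P: T and V.
R reaches P via R → T → P.
U reaches P via U → V → P.
No chain forces Y (or any of the others) ahead of P.
That's R, T, U, and V — 4 in all.

4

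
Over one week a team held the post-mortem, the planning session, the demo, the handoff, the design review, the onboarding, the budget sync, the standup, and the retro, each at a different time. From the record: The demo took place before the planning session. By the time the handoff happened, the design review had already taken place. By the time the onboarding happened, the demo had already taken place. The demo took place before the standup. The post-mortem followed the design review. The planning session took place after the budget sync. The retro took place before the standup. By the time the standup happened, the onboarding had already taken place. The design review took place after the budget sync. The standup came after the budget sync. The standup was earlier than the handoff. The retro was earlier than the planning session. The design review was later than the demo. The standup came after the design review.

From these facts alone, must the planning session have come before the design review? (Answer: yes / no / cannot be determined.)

cannot be determined

No chain of stated constraints runs from the planning session to the design review, and none runs from the design review to the planning session either.
So the relative order of the planning session and the design review is not fixed by the given facts.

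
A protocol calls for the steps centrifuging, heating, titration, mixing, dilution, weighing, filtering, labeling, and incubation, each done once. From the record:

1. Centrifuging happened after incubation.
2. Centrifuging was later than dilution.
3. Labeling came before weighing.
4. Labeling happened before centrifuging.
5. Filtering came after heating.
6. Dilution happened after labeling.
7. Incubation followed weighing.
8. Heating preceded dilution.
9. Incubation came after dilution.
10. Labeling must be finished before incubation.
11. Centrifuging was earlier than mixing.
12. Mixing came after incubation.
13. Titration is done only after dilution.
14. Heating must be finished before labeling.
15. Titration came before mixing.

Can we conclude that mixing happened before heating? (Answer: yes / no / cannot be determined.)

no

Tracing the constraints gives heating → dilution → incubation → mixing, so heating must come before mixing.
That means mixing cannot be before heating.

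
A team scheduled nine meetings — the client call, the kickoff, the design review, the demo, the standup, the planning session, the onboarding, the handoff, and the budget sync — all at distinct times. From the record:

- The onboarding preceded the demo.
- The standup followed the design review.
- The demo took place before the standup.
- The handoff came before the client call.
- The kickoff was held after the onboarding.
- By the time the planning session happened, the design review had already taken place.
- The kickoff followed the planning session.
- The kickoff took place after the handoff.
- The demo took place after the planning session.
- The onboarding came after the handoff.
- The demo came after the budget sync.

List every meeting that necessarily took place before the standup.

Directly stated before the standup: the demo and the design review.
The budget sync reaches the standup via the budget sync → the demo → the standup.
The handoff reaches the standup via the handoff → the onboarding → the demo → the standup.
The onboarding reaches the standup via the onboarding → the demo → the standup.
Likewise the planning session reaches the standup by chaining the stated constraints.

the budget sync, the demo, the design review, the handoff, the onboarding, the planning session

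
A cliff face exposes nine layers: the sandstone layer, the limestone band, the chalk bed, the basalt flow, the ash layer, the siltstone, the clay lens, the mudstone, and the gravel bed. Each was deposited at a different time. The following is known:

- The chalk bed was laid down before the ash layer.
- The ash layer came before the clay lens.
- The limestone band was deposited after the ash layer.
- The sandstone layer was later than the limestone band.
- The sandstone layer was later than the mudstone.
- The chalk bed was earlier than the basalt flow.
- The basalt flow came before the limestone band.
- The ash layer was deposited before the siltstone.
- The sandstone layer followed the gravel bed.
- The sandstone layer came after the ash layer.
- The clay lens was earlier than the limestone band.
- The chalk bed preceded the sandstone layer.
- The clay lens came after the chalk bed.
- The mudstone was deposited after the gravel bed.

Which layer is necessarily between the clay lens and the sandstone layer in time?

the limestone band

Tracing the constraints gives the clay lens → the limestone band → the sandstone layer, so the limestone band sits after the clay lens and before the sandstone layer.
No other layer is forced both after the clay lens and before the sandstone layer.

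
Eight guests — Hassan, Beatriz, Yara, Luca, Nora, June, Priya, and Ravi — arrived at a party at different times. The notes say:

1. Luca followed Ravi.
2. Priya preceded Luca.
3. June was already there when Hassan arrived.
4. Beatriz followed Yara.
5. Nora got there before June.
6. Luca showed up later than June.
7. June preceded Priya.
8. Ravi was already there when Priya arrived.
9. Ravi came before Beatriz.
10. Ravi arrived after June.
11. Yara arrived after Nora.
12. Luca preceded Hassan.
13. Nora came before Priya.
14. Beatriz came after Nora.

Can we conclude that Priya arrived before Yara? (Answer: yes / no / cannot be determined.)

No chain of stated constraints runs from Priya to Yara, and none runs from Yara to Priya either.
So the relative order of Priya and Yara is not fixed by the given facts.

cannot be determined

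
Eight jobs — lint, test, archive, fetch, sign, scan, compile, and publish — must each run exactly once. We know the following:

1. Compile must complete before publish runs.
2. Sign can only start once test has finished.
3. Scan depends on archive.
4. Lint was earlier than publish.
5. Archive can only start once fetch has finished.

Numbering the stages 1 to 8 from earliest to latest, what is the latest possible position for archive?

Archive must come before scan — 1 stage forced after it.
Everything else can be placed before archive in some valid order, so archive can sit as late as position 8 − 1 = 7.

7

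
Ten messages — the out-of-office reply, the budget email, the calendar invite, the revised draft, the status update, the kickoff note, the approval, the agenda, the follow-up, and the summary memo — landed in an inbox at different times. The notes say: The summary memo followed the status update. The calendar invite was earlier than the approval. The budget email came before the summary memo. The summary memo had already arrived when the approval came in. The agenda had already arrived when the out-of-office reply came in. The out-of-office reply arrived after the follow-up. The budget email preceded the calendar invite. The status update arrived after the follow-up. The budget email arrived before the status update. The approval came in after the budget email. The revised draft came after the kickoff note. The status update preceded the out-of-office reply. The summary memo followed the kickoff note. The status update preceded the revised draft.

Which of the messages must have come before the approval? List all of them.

Directly stated before the approval: the budget email, the calendar invite, and the summary memo.
The follow-up reaches the approval via the follow-up → the status update → the summary memo → the approval.
The kickoff note reaches the approval via the kickoff note → the summary memo → the approval.
The status update reaches the approval via the status update → the summary memo → the approval.
No chain forces the revised draft (or any of the others) ahead of the approval.

the budget email, the calendar invite, the follow-up, the kickoff note, the status update, the summary memo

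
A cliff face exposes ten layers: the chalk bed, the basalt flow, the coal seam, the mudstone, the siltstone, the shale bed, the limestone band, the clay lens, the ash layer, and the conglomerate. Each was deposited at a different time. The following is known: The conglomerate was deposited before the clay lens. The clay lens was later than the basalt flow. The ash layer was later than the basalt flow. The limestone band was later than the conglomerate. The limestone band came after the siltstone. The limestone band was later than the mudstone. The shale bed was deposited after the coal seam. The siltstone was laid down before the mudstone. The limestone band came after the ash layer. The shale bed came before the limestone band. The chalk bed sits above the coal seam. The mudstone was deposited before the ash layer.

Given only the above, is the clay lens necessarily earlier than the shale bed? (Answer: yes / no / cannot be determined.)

cannot be determined

No chain of stated constraints runs from the clay lens to the shale bed, and none runs from the shale bed to the clay lens either.
So the relative order of the clay lens and the shale bed is not fixed by the given facts.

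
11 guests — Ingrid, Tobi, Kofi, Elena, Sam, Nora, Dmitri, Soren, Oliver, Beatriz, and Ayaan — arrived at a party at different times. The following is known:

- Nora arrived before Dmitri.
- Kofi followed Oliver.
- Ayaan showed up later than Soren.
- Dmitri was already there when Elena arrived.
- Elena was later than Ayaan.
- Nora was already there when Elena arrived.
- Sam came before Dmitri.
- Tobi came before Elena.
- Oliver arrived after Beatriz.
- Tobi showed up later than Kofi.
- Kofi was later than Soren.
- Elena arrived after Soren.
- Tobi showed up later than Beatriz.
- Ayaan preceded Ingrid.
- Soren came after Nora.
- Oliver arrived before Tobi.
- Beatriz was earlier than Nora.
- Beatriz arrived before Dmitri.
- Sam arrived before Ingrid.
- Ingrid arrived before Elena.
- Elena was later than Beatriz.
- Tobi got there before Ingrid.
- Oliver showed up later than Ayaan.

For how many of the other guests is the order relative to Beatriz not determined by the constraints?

1

Forced after Beatriz: Ayaan, Dmitri, Elena, Ingrid, Kofi, Nora, Oliver, Soren, and Tobi.
That leaves Sam with no forced order relative to Beatriz — 1.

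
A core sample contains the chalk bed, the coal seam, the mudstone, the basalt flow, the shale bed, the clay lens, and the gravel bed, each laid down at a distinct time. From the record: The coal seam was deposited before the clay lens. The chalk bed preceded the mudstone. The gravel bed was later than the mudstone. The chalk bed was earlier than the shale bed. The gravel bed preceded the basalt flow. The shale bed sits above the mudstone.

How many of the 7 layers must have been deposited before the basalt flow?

3

Directly stated before the basalt flow: the gravel bed.
The chalk bed reaches the basalt flow via the chalk bed → the mudstone → the gravel bed → the basalt flow.
The mudstone reaches the basalt flow via the mudstone → the gravel bed → the basalt flow.
That's the chalk bed, the gravel bed, and the mudstone — 3 in all.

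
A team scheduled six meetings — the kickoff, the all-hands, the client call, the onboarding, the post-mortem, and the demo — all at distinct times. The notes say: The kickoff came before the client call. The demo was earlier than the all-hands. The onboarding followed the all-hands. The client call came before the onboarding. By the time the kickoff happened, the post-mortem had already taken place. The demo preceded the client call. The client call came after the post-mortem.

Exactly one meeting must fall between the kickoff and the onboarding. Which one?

Tracing the constraints gives the kickoff → the client call → the onboarding, so the client call sits after the kickoff and before the onboarding.
No other meeting is forced both after the kickoff and before the onboarding.

the client call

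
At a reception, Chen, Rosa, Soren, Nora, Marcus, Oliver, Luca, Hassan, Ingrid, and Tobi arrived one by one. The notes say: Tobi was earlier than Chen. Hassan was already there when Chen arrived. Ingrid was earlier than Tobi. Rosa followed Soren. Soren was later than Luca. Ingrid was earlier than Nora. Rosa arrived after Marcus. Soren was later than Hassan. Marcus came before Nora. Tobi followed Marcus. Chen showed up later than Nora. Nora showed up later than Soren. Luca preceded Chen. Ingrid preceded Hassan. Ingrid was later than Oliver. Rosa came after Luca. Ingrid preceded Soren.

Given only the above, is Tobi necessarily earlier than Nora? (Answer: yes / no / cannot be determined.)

cannot be determined

No chain of stated constraints runs from Tobi to Nora, and none runs from Nora to Tobi either.
So the relative order of Tobi and Nora is not fixed by the given facts.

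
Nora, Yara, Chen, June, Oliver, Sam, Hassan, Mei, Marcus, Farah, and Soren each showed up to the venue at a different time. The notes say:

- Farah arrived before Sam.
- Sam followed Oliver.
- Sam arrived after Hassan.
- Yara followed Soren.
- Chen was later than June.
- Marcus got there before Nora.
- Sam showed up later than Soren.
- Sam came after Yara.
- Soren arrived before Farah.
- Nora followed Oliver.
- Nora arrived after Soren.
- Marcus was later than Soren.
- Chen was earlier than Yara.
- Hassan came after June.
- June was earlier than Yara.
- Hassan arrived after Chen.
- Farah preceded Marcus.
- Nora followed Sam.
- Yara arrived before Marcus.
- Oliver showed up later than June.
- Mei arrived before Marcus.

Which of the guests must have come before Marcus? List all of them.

Chen, Farah, June, Mei, Soren, Yara

Directly stated before Marcus: Farah, Mei, Soren, and Yara.
Chen reaches Marcus via Chen → Yara → Marcus.
June reaches Marcus via June → Yara → Marcus.
No chain forces Nora (or any of the others) ahead of Marcus.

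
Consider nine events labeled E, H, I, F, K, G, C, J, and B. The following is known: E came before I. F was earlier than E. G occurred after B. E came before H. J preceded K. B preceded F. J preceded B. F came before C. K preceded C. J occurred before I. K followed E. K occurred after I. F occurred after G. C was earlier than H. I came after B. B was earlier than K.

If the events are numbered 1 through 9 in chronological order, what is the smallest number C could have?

8

B, E, F, G, I, J, and K must all come before C — 7 forced predecessors.
Nothing else is forced ahead of C, so its earliest slot is position 7 + 1 = 8.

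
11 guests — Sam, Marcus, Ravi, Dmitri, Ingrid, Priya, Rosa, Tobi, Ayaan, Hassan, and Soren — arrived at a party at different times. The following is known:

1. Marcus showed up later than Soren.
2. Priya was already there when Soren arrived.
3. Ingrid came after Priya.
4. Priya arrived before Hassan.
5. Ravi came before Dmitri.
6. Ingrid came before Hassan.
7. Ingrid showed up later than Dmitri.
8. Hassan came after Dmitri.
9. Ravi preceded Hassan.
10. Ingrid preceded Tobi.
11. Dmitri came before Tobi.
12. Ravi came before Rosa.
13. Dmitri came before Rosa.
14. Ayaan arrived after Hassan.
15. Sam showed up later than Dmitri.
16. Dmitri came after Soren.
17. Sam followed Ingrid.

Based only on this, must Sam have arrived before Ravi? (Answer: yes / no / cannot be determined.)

no

Tracing the constraints gives Ravi → Dmitri → Sam, so Ravi must come before Sam.
That means Sam cannot be before Ravi.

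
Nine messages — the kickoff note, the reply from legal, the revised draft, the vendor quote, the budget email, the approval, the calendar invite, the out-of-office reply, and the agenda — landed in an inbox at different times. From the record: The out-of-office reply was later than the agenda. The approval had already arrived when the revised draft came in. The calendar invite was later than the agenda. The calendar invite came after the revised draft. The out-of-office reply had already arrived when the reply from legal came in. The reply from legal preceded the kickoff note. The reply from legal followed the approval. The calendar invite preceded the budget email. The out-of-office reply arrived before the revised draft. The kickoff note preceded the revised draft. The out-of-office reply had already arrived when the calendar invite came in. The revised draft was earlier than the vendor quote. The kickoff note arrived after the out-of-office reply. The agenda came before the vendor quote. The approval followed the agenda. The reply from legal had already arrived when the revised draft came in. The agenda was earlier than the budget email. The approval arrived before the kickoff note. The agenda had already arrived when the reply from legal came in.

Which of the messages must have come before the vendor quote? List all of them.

Directly stated before the vendor quote: the agenda and the revised draft.
The approval reaches the vendor quote via the approval → the revised draft → the vendor quote.
The kickoff note reaches the vendor quote via the kickoff note → the revised draft → the vendor quote.
The out-of-office reply reaches the vendor quote via the out-of-office reply → the revised draft → the vendor quote.
Likewise the reply from legal reaches the vendor quote by chaining the stated constraints.

the agenda, the approval, the kickoff note, the out-of-office reply, the reply from legal, the revised draft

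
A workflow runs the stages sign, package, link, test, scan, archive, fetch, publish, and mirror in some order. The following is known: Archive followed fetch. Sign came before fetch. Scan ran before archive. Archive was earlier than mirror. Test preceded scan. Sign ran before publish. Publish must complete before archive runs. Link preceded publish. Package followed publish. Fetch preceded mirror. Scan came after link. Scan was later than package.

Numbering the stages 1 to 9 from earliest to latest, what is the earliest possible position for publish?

3

Link and sign must both come before publish — 2 forced predecessors.
Nothing else is forced ahead of publish, so its earliest slot is position 2 + 1 = 3.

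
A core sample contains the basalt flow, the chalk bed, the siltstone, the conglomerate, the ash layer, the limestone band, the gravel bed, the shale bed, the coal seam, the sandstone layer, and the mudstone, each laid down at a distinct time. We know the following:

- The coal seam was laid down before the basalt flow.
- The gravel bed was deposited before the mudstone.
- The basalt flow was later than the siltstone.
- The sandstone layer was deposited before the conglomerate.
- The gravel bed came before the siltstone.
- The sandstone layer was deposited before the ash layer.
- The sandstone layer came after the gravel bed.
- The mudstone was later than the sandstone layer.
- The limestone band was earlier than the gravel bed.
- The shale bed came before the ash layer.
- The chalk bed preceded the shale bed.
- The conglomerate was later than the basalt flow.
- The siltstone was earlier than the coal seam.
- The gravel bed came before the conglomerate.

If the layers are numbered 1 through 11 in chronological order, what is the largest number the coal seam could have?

9

The coal seam must come before the basalt flow and the conglomerate — 2 layers forced after it.
Everything else can be placed before the coal seam in some valid order, so the coal seam can sit as late as position 11 − 2 = 9.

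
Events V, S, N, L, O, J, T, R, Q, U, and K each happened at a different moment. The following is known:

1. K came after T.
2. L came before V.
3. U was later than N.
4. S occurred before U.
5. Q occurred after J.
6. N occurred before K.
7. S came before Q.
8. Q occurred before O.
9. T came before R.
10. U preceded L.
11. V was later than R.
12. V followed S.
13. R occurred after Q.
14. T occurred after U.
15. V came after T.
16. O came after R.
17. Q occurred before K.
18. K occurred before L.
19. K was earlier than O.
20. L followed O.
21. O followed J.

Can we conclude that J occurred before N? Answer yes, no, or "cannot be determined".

cannot be determined

No chain of stated constraints runs from J to N, and none runs from N to J either.
So the relative order of J and N is not fixed by the given facts.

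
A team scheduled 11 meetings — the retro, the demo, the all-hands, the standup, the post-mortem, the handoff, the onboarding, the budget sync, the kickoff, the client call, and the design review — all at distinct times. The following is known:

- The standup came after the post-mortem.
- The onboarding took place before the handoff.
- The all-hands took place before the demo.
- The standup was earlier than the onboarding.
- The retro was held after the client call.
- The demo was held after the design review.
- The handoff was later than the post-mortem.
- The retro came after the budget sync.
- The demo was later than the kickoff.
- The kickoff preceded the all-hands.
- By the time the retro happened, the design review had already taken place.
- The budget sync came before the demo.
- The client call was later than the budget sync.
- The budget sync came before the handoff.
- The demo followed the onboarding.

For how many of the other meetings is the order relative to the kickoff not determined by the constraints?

8

Forced after the kickoff: the all-hands and the demo.
That leaves the budget sync, the client call, the design review, the handoff, the onboarding, the post-mortem, the retro, and the standup with no forced order relative to the kickoff — 8.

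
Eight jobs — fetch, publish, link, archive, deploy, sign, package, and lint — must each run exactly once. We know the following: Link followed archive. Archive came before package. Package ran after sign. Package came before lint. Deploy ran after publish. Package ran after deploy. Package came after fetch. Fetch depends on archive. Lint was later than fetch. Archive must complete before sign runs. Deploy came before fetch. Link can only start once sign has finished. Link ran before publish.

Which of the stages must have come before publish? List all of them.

archive, link, sign

Directly stated before publish: link.
Archive reaches publish via archive → link → publish.
Sign reaches publish via sign → link → publish.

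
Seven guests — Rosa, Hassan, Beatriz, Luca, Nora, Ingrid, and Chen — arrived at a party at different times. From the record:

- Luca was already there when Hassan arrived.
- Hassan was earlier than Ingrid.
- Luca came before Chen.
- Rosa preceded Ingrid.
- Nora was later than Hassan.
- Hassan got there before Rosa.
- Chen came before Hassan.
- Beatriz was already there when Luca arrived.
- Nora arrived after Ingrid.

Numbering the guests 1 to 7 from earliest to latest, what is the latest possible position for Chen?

3

Chen must come before Hassan, Ingrid, Nora, and Rosa — 4 guests forced after them.
Everything else can be placed before Chen in some valid order, so Chen can sit as late as position 7 − 4 = 3.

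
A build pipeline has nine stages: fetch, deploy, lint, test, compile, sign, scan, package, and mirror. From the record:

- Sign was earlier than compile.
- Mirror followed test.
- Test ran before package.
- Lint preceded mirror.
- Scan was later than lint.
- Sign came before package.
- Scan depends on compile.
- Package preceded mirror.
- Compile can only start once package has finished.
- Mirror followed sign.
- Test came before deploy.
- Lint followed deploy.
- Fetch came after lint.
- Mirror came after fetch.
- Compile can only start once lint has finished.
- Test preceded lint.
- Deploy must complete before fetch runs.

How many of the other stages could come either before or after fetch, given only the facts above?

4

Forced before fetch: deploy, lint, and test; forced after fetch: mirror.
That leaves compile, package, scan, and sign with no forced order relative to fetch — 4.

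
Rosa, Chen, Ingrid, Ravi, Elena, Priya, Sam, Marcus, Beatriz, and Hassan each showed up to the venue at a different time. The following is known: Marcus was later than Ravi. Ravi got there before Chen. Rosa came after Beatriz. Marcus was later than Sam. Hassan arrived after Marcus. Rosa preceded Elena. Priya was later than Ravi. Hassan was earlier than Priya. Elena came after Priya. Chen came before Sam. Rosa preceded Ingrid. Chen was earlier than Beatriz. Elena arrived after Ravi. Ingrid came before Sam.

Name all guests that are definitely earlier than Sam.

Directly stated before Sam: Chen and Ingrid.
Beatriz reaches Sam via Beatriz → Rosa → Ingrid → Sam.
Ravi reaches Sam via Ravi → Chen → Sam.
Rosa reaches Sam via Rosa → Ingrid → Sam.

Beatriz, Chen, Ingrid, Ravi, Rosa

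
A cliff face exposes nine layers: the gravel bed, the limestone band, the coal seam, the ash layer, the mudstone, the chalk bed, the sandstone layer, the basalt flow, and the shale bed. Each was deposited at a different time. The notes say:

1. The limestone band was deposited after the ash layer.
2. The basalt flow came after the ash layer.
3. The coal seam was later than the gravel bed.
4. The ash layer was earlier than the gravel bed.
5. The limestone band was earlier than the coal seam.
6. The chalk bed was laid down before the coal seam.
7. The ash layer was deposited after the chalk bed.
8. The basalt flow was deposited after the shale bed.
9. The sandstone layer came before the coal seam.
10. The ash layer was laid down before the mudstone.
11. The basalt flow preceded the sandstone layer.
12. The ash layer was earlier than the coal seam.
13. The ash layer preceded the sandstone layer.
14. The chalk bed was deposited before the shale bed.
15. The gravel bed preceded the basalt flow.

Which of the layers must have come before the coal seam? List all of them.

the ash layer, the basalt flow, the chalk bed, the gravel bed, the limestone band, the sandstone layer, the shale bed

Directly stated before the coal seam: the ash layer, the chalk bed, the gravel bed, the limestone band, and the sandstone layer.
The basalt flow reaches the coal seam via the basalt flow → the sandstone layer → the coal seam.
The shale bed reaches the coal seam via the shale bed → the basalt flow → the sandstone layer → the coal seam.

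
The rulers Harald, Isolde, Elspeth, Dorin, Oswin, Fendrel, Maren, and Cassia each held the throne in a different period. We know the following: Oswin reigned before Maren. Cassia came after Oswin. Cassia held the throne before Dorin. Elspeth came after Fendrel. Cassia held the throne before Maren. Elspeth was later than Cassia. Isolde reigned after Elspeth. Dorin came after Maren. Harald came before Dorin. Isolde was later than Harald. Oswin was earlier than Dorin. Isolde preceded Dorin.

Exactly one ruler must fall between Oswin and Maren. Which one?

Cassia

Tracing the constraints gives Oswin → Cassia → Maren, so Cassia sits after Oswin and before Maren.
No other ruler is forced both after Oswin and before Maren.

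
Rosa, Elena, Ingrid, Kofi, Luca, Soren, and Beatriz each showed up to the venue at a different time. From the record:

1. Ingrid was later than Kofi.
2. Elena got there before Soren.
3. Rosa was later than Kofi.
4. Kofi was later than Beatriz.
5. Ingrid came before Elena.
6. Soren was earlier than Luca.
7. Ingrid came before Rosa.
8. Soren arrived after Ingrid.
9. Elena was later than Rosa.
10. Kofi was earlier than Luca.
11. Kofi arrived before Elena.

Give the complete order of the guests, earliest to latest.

The constraints fix every adjacent pair, so only one ordering works:
Beatriz → Kofi → Ingrid → Rosa → Elena → Soren → Luca.

Beatriz, Kofi, Ingrid, Rosa, Elena, Soren, Luca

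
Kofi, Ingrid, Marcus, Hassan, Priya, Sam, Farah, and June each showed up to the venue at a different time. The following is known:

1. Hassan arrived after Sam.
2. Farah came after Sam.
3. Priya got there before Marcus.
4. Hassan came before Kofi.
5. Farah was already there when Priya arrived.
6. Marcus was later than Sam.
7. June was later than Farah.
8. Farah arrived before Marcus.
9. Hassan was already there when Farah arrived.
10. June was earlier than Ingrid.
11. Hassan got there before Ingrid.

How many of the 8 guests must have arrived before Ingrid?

Directly stated before Ingrid: Hassan and June.
Farah reaches Ingrid via Farah → June → Ingrid.
Sam reaches Ingrid via Sam → Hassan → Ingrid.
That's Farah, Hassan, June, and Sam — 4 in all.

4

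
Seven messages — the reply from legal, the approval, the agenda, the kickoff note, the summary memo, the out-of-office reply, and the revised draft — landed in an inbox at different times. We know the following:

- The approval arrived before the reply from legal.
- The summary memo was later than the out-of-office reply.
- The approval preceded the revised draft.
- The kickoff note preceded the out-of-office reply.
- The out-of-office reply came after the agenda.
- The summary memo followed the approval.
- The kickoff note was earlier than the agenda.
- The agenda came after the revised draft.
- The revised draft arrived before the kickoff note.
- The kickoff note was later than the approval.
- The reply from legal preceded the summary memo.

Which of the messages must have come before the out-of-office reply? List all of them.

Directly stated before the out-of-office reply: the agenda and the kickoff note.
The approval reaches the out-of-office reply via the approval → the kickoff note → the out-of-office reply.
The revised draft reaches the out-of-office reply via the revised draft → the agenda → the out-of-office reply.

the agenda, the approval, the kickoff note, the revised draft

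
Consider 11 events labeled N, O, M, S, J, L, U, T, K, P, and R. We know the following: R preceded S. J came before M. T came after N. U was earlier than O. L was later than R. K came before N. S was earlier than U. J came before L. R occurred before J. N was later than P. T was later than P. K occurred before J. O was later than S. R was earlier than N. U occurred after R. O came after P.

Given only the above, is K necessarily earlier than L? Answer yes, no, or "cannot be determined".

Chain the constraints: K → J → L. Each link is directly stated, so K comes before L.

yes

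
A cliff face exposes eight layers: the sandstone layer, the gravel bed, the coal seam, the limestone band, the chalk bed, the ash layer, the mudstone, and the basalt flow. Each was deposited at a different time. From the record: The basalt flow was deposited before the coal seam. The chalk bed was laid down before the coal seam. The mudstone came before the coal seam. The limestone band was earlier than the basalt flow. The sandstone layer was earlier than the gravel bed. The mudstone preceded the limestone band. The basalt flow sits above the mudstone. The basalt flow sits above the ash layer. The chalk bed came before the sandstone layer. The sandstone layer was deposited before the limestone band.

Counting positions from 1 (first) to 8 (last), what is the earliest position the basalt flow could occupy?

The ash layer, the chalk bed, the limestone band, the mudstone, and the sandstone layer must all come before the basalt flow — 5 forced predecessors.
Nothing else is forced ahead of the basalt flow, so its earliest slot is position 5 + 1 = 6.

6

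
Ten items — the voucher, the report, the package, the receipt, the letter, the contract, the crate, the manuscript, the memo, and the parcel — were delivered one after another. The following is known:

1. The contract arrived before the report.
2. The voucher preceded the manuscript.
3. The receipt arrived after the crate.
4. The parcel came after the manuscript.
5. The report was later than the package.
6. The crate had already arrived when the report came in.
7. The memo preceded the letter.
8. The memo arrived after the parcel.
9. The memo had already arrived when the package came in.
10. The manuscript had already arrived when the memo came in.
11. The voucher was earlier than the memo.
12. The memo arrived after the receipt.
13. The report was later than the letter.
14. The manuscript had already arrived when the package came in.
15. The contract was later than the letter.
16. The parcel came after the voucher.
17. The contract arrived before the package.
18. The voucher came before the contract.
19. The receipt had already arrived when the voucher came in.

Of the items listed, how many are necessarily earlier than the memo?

Directly stated before the memo: the manuscript, the parcel, the receipt, and the voucher.
The crate reaches the memo via the crate → the receipt → the memo.
That's the crate, the manuscript, the parcel, the receipt, and the voucher — 5 in all.

5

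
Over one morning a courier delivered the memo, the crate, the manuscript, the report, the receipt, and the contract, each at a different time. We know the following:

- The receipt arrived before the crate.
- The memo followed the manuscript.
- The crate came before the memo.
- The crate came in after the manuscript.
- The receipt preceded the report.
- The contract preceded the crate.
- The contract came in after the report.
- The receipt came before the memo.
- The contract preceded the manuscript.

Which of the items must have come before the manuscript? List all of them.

Directly stated before the manuscript: the contract.
The receipt reaches the manuscript via the receipt → the report → the contract → the manuscript.
The report reaches the manuscript via the report → the contract → the manuscript.

the contract, the receipt, the report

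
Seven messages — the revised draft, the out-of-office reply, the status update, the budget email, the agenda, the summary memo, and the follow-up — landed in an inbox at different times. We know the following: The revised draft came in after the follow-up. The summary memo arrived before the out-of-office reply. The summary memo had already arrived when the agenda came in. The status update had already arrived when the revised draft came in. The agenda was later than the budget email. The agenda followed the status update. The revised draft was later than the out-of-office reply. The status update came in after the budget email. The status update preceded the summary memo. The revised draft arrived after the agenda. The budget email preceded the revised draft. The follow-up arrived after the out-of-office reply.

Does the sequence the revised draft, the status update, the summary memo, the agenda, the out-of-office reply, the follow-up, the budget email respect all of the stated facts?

no

The constraints require the budget email before the agenda, but in the proposed sequence the agenda appears ahead of the budget email. That one violation is enough.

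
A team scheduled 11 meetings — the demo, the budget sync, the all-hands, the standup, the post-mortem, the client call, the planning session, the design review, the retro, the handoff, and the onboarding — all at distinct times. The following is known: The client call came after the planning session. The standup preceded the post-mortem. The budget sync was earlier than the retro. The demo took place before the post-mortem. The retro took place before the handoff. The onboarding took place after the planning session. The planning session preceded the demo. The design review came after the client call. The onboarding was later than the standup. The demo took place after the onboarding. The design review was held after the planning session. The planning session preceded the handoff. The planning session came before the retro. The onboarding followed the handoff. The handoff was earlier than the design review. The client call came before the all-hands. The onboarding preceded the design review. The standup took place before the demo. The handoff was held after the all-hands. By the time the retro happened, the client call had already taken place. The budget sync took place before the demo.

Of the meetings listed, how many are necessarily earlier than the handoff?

Directly stated before the handoff: the all-hands, the planning session, and the retro.
The budget sync reaches the handoff via the budget sync → the retro → the handoff.
The client call reaches the handoff via the client call → the retro → the handoff.
No chain forces the standup (or any of the others) ahead of the handoff.
That's the all-hands, the budget sync, the client call, the planning session, and the retro — 5 in all.

5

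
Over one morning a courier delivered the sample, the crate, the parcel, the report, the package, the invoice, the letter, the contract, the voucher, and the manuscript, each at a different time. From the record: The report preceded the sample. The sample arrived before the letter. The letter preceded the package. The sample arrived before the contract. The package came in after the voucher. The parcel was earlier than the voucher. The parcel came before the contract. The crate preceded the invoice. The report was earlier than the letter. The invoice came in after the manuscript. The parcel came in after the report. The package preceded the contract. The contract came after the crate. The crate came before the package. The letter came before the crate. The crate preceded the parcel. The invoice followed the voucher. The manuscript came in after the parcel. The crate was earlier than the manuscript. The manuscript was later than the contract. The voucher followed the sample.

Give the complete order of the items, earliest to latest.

the report, the sample, the letter, the crate, the parcel, the voucher, the package, the contract, the manuscript, the invoice

The constraints fix every adjacent pair, so only one ordering works:
the report → the sample → the letter → the crate → the parcel → the voucher → the package → the contract → the manuscript → the invoice.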